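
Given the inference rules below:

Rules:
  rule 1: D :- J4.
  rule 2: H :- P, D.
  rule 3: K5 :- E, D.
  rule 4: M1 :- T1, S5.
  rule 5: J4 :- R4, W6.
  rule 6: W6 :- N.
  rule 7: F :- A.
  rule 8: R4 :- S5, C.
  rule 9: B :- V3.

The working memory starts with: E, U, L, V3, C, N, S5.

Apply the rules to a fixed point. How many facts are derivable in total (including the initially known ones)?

13

Round 1 — rule 6, rule 8, rule 9, derive W6, R4, B.
Round 2 — rule 5, derive J4.
Round 3 — rule 1, derive D.
Round 4 — rule 3, derive K5.
Closure: {B, C, D, E, J4, K5, L, N, R4, S5, U, V3, W6} — 13 facts.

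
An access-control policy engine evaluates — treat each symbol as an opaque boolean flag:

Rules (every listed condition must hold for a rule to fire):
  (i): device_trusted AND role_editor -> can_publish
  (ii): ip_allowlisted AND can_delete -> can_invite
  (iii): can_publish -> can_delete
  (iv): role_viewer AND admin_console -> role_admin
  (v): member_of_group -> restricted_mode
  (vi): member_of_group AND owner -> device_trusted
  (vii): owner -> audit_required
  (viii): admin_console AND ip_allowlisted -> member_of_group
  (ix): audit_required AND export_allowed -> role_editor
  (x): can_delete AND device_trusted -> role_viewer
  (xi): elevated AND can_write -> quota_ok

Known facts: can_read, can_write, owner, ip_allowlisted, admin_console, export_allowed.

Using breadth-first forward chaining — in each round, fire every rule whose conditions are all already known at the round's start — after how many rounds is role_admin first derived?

[1] (vii) [owner -> audit_required]; (viii) [admin_console AND ip_allowlisted -> member_of_group]. ⇒ new: audit_required, member_of_group.
[2] (v) [member_of_group -> restricted_mode]; (vi) [member_of_group AND owner -> device_trusted]; (ix) [audit_required AND export_allowed -> role_editor]. ⇒ new: restricted_mode, device_trusted, role_editor.
[3] (i) [device_trusted AND role_editor -> can_publish]. ⇒ new: can_publish.
[4] (iii) [can_publish -> can_delete]. ⇒ new: can_delete.
[5] (ii) [ip_allowlisted AND can_delete -> can_invite]; (x) [can_delete AND device_trusted -> role_viewer]. ⇒ new: can_invite, role_viewer.
[6] (iv) [role_viewer AND admin_console -> role_admin]. ⇒ new: role_admin.
role_admin first appears in round 6.

6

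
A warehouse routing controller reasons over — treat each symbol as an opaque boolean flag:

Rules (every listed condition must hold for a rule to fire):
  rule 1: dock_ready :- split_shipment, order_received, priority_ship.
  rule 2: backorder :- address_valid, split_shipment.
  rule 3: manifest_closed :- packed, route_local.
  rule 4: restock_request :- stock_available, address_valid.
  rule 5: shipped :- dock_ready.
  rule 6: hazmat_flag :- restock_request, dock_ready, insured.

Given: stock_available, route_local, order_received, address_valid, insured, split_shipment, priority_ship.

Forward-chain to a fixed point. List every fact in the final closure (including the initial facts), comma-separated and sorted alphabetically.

address_valid, backorder, dock_ready, hazmat_flag, insured, order_received, priority_ship, restock_request, route_local, shipped, split_shipment, stock_available

Round 1: rule 1 [dock_ready :- split_shipment, order_received, priority_ship.]; rule 2 [backorder :- address_valid, split_shipment.]; rule 4 [restock_request :- stock_available, address_valid.]. New: dock_ready, backorder, restock_request.
Round 2: rule 5 [shipped :- dock_ready.]; rule 6 [hazmat_flag :- restock_request, dock_ready, insured.]. New: shipped, hazmat_flag.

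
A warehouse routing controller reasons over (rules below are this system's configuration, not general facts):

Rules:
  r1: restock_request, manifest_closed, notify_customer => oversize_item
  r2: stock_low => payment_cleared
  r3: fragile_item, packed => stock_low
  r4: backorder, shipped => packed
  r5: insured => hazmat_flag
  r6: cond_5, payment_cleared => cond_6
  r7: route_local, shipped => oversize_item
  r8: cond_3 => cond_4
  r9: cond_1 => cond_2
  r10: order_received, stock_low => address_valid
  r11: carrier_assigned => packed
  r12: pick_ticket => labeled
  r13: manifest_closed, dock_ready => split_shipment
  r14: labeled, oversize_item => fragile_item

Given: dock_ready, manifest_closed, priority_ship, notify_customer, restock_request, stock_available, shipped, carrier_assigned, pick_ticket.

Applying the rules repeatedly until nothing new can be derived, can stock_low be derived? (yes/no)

Round 1 fires r1, r11, r12, r13, giving oversize_item, packed, labeled, split_shipment.
Round 2 fires r14, giving fragile_item.
Round 3 fires r3, giving stock_low.
Round 4 fires r2, giving payment_cleared.
stock_low appears in round 3, so it is derivable.

yes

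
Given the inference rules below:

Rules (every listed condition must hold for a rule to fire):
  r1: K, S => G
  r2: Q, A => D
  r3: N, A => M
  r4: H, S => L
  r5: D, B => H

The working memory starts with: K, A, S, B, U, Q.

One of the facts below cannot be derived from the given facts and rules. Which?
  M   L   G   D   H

M

[1] r1 [K, S => G]; r2 [Q, A => D]. ⇒ new: G, D.
[2] r5 [D, B => H]. ⇒ new: H.
[3] r4 [H, S => L]. ⇒ new: L.
Derived: L (round 3), H (round 2), D (round 1), G (round 1). M never appears in any round.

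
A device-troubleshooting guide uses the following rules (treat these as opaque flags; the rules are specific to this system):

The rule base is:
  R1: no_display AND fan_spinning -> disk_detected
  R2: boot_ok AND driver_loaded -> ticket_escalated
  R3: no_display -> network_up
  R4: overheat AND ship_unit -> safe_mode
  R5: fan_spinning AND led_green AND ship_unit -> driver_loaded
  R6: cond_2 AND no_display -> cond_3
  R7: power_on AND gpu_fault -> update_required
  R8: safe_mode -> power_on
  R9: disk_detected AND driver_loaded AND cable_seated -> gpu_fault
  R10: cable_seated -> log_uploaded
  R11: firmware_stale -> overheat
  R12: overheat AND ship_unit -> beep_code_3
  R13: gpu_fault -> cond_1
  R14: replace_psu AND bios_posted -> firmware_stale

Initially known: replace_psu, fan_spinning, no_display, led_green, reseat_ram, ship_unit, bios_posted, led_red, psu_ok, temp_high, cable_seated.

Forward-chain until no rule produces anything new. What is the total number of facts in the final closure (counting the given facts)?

23

Round 1: R1 [no_display AND fan_spinning -> disk_detected]; R3 [no_display -> network_up]; R5 [fan_spinning AND led_green AND ship_unit -> driver_loaded]; R10 [cable_seated -> log_uploaded]; R14 [replace_psu AND bios_posted -> firmware_stale]. New: disk_detected, network_up, driver_loaded, log_uploaded, firmware_stale.
Round 2: R9 [disk_detected AND driver_loaded AND cable_seated -> gpu_fault]; R11 [firmware_stale -> overheat]. New: gpu_fault, overheat.
Round 3: R4 [overheat AND ship_unit -> safe_mode]; R12 [overheat AND ship_unit -> beep_code_3]; R13 [gpu_fault -> cond_1]. New: safe_mode, beep_code_3, cond_1.
Round 4: R8 [safe_mode -> power_on]. New: power_on.
Round 5: R7 [power_on AND gpu_fault -> update_required]. New: update_required.
Closure: {beep_code_3, bios_posted, cable_seated, cond_1, disk_detected, driver_loaded, fan_spinning, firmware_stale, gpu_fault, led_green, led_red, log_uploaded, network_up, no_display, overheat, power_on, psu_ok, replace_psu, reseat_ram, safe_mode, ship_unit, temp_high, update_required} — 23 facts.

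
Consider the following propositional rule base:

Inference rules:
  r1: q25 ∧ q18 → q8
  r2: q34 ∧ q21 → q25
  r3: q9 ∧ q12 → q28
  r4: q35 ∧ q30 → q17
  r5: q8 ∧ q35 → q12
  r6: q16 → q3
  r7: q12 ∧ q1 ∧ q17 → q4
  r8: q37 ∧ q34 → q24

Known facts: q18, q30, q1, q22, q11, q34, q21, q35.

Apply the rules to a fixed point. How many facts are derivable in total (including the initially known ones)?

13

[1] r2 [q34 ∧ q21 → q25]; r4 [q35 ∧ q30 → q17]. ⇒ new: q25, q17.
[2] r1 [q25 ∧ q18 → q8]. ⇒ new: q8.
[3] r5 [q8 ∧ q35 → q12]. ⇒ new: q12.
[4] r7 [q12 ∧ q1 ∧ q17 → q4]. ⇒ new: q4.
Closure: {q1, q11, q12, q17, q18, q21, q22, q25, q30, q34, q35, q4, q8} — 13 facts.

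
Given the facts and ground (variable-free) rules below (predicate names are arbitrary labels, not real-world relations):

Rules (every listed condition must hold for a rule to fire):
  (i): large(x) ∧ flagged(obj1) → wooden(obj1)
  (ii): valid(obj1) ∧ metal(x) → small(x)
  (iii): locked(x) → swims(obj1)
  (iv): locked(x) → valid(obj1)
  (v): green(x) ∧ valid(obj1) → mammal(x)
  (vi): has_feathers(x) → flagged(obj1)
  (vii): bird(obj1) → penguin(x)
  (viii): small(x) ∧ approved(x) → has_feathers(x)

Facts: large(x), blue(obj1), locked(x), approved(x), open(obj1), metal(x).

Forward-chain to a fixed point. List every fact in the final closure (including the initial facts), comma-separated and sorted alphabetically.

[1] (iii) [locked(x) → swims(obj1)]; (iv) [locked(x) → valid(obj1)]. ⇒ new: swims(obj1), valid(obj1).
[2] (ii) [valid(obj1) ∧ metal(x) → small(x)]. ⇒ new: small(x).
[3] (viii) [small(x) ∧ approved(x) → has_feathers(x)]. ⇒ new: has_feathers(x).
[4] (vi) [has_feathers(x) → flagged(obj1)]. ⇒ new: flagged(obj1).
[5] (i) [large(x) ∧ flagged(obj1) → wooden(obj1)]. ⇒ new: wooden(obj1).

approved(x), blue(obj1), flagged(obj1), has_feathers(x), large(x), locked(x), metal(x), open(obj1), small(x), swims(obj1), valid(obj1), wooden(obj1)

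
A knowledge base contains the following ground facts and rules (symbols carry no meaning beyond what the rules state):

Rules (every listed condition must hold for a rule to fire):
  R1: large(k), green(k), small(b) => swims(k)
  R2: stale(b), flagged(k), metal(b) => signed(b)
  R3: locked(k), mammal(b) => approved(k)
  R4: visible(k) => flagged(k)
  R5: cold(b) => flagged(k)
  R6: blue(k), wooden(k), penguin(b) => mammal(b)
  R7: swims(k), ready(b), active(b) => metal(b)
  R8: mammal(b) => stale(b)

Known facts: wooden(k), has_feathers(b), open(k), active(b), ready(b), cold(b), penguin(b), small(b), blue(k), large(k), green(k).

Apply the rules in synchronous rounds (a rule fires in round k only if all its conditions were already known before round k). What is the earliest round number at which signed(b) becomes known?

3

[1] R1 [large(k), green(k), small(b) => swims(k)]; R5 [cold(b) => flagged(k)]; R6 [blue(k), wooden(k), penguin(b) => mammal(b)]. ⇒ new: swims(k), flagged(k), mammal(b).
[2] R7 [swims(k), ready(b), active(b) => metal(b)]; R8 [mammal(b) => stale(b)]. ⇒ new: metal(b), stale(b).
[3] R2 [stale(b), flagged(k), metal(b) => signed(b)]. ⇒ new: signed(b).
signed(b) first appears in round 3.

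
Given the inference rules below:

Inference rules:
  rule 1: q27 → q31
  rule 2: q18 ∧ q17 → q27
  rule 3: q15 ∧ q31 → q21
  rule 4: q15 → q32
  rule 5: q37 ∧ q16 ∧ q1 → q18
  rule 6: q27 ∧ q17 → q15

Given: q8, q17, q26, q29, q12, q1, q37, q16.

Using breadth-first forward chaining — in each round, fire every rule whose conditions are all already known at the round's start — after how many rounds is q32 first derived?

4

Round 1: rule 5 [q37 ∧ q16 ∧ q1 → q18]. New: q18.
Round 2: rule 2 [q18 ∧ q17 → q27]. New: q27.
Round 3: rule 1 [q27 → q31]; rule 6 [q27 ∧ q17 → q15]. New: q31, q15.
Round 4: rule 3 [q15 ∧ q31 → q21]; rule 4 [q15 → q32]. New: q21, q32.
q32 first appears in round 4.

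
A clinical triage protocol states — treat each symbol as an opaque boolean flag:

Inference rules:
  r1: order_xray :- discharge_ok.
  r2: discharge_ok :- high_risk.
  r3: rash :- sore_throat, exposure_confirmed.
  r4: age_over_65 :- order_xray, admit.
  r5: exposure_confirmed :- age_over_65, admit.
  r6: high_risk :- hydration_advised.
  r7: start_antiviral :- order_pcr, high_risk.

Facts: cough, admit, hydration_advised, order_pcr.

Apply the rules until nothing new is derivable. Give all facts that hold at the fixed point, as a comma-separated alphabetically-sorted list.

Round 1: r6 [high_risk :- hydration_advised.]. Adds high_risk.
Round 2: r2 [discharge_ok :- high_risk.]; r7 [start_antiviral :- order_pcr, high_risk.]. Adds discharge_ok, start_antiviral.
Round 3: r1 [order_xray :- discharge_ok.]. Adds order_xray.
Round 4: r4 [age_over_65 :- order_xray, admit.]. Adds age_over_65.
Round 5: r5 [exposure_confirmed :- age_over_65, admit.]. Adds exposure_confirmed.

admit, age_over_65, cough, discharge_ok, exposure_confirmed, high_risk, hydration_advised, order_pcr, order_xray, start_antiviral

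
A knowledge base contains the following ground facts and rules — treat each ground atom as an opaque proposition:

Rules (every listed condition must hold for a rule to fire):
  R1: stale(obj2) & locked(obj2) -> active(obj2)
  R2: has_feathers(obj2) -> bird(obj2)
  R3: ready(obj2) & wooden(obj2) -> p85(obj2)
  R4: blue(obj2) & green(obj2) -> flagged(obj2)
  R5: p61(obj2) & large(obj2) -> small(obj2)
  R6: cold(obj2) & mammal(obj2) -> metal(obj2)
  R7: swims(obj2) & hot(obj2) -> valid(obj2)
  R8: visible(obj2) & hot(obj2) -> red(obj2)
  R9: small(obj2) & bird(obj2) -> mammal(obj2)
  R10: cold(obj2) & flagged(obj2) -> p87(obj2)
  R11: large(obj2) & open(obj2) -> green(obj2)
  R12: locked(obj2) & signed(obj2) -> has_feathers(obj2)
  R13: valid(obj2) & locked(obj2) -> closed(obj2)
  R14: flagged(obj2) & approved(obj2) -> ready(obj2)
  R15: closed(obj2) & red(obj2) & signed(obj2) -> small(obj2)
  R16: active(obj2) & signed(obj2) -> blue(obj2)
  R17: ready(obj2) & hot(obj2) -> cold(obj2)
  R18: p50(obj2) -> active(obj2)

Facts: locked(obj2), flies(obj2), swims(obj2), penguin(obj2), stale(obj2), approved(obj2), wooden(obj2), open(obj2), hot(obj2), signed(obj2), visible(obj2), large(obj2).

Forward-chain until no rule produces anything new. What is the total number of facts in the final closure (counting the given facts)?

28

Round 1 fires R1, R7, R8, R11, R12, giving active(obj2), valid(obj2), red(obj2), green(obj2), has_feathers(obj2).
Round 2 fires R2, R13, R16, giving bird(obj2), closed(obj2), blue(obj2).
Round 3 fires R4, R15, giving flagged(obj2), small(obj2).
Round 4 fires R9, R14, giving mammal(obj2), ready(obj2).
Round 5 fires R3, R17, giving p85(obj2), cold(obj2).
Round 6 fires R6, R10, giving metal(obj2), p87(obj2).
Closure: {active(obj2), approved(obj2), bird(obj2), blue(obj2), closed(obj2), cold(obj2), flagged(obj2), flies(obj2), green(obj2), has_feathers(obj2), hot(obj2), large(obj2), locked(obj2), mammal(obj2), metal(obj2), open(obj2), p85(obj2), p87(obj2), penguin(obj2), ready(obj2), red(obj2), signed(obj2), small(obj2), stale(obj2), swims(obj2), valid(obj2), visible(obj2), wooden(obj2)} — 28 facts.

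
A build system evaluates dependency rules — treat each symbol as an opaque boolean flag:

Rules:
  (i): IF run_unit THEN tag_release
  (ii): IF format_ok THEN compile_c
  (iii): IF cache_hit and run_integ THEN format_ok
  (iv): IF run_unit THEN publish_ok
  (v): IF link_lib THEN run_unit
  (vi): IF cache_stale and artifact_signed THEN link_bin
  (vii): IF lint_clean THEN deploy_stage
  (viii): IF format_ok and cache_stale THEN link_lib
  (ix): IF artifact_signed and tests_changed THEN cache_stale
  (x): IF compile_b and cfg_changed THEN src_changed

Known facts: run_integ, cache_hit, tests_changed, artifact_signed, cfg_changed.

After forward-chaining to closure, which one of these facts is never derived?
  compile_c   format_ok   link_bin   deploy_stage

deploy_stage

Round 1 — (iii), (ix), derive format_ok, cache_stale.
Round 2 — (ii), (vi), (viii), derive compile_c, link_bin, link_lib.
Round 3 — (v), derive run_unit.
Round 4 — (i), (iv), derive tag_release, publish_ok.
Derived: format_ok (round 1), compile_c (round 2), link_bin (round 2). deploy_stage never appears in any round.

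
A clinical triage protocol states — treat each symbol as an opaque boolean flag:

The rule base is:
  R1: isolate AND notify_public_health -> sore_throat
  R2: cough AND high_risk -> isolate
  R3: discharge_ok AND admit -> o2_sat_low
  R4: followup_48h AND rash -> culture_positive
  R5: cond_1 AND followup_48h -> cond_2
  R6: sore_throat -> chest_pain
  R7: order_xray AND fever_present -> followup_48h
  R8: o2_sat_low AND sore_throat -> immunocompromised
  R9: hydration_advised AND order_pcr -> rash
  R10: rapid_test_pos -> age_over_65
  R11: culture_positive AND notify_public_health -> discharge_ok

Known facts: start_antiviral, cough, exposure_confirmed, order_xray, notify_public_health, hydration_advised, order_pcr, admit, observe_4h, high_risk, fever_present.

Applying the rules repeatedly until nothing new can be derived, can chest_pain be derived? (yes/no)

Round 1 — R2, R7, R9, derive isolate, followup_48h, rash.
Round 2 — R1, R4, derive sore_throat, culture_positive.
Round 3 — R6, R11, derive chest_pain, discharge_ok.
Round 4 — R3, derive o2_sat_low.
Round 5 — R8, derive immunocompromised.
chest_pain appears in round 3, so it is derivable.

yes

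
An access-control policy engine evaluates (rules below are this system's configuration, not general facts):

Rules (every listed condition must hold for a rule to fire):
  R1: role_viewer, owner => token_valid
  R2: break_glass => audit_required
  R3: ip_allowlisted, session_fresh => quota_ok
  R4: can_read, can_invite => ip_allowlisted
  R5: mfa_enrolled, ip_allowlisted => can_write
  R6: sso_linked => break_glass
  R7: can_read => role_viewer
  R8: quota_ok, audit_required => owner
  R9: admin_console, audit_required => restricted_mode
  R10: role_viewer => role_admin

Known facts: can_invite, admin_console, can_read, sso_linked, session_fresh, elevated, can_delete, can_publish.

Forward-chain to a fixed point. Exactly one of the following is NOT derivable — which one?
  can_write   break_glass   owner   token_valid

Round 1 — R4, R6, R7, derive ip_allowlisted, break_glass, role_viewer.
Round 2 — R2, R3, R10, derive audit_required, quota_ok, role_admin.
Round 3 — R8, R9, derive owner, restricted_mode.
Round 4 — R1, derive token_valid.
Derived: break_glass (round 1), token_valid (round 4), owner (round 3). can_write never appears in any round.

can_write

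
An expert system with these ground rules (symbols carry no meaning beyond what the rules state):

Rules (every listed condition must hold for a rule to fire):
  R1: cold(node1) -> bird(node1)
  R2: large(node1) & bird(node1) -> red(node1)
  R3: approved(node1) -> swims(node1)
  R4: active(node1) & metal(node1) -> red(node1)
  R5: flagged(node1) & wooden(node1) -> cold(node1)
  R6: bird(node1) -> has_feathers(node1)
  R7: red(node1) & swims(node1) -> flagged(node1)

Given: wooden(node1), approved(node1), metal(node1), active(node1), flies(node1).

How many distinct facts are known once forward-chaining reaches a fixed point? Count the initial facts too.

11

[1] R3 [approved(node1) -> swims(node1)]; R4 [active(node1) & metal(node1) -> red(node1)]. ⇒ new: swims(node1), red(node1).
[2] R7 [red(node1) & swims(node1) -> flagged(node1)]. ⇒ new: flagged(node1).
[3] R5 [flagged(node1) & wooden(node1) -> cold(node1)]. ⇒ new: cold(node1).
[4] R1 [cold(node1) -> bird(node1)]. ⇒ new: bird(node1).
[5] R6 [bird(node1) -> has_feathers(node1)]. ⇒ new: has_feathers(node1).
Closure: {active(node1), approved(node1), bird(node1), cold(node1), flagged(node1), flies(node1), has_feathers(node1), metal(node1), red(node1), swims(node1), wooden(node1)} — 11 facts.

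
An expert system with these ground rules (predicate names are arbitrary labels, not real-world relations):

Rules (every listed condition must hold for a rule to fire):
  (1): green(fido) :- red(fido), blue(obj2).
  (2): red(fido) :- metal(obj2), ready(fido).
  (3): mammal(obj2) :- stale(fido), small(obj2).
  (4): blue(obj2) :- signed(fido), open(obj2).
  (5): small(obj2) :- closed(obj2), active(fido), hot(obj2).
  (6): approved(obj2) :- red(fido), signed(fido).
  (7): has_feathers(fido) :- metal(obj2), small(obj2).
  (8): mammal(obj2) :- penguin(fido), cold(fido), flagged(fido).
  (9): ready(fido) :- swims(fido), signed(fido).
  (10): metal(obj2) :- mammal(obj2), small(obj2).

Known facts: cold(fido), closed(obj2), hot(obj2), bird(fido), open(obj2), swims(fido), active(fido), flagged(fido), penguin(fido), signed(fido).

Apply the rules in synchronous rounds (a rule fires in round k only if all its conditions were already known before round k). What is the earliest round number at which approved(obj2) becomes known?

4

[1] (4) [blue(obj2) :- signed(fido), open(obj2).]; (5) [small(obj2) :- closed(obj2), active(fido), hot(obj2).]; (8) [mammal(obj2) :- penguin(fido), cold(fido), flagged(fido).]; (9) [ready(fido) :- swims(fido), signed(fido).]. ⇒ new: blue(obj2), small(obj2), mammal(obj2), ready(fido).
[2] (10) [metal(obj2) :- mammal(obj2), small(obj2).]. ⇒ new: metal(obj2).
[3] (2) [red(fido) :- metal(obj2), ready(fido).]; (7) [has_feathers(fido) :- metal(obj2), small(obj2).]. ⇒ new: red(fido), has_feathers(fido).
[4] (1) [green(fido) :- red(fido), blue(obj2).]; (6) [approved(obj2) :- red(fido), signed(fido).]. ⇒ new: green(fido), approved(obj2).
approved(obj2) first appears in round 4.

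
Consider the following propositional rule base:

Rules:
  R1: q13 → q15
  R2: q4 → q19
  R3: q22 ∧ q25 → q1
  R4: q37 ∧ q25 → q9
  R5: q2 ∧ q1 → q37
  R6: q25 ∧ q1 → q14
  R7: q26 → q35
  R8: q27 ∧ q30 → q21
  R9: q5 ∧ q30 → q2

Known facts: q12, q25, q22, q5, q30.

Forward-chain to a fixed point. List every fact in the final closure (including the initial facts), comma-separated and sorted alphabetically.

[1] R3 [q22 ∧ q25 → q1]; R9 [q5 ∧ q30 → q2]. ⇒ new: q1, q2.
[2] R5 [q2 ∧ q1 → q37]; R6 [q25 ∧ q1 → q14]. ⇒ new: q37, q14.
[3] R4 [q37 ∧ q25 → q9]. ⇒ new: q9.

q1, q12, q14, q2, q22, q25, q30, q37, q5, q9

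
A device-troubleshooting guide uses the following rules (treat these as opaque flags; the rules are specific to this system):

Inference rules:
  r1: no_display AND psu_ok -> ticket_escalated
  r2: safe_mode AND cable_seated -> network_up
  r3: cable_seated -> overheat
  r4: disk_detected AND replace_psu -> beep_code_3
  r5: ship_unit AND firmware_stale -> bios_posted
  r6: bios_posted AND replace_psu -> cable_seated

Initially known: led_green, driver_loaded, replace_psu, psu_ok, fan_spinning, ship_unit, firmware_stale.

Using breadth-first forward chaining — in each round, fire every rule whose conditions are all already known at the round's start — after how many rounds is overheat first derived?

Round 1 — r5, derive bios_posted.
Round 2 — r6, derive cable_seated.
Round 3 — r3, derive overheat.
overheat first appears in round 3.

3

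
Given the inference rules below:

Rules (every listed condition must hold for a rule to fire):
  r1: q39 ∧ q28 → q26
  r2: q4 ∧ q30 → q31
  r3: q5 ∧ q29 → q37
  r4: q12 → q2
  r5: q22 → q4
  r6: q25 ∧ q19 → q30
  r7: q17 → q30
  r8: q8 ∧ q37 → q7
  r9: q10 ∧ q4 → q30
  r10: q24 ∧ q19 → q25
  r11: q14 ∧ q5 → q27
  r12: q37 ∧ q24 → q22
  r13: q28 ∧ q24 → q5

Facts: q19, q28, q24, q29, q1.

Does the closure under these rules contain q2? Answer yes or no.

no

Round 1: r10 [q24 ∧ q19 → q25]; r13 [q28 ∧ q24 → q5]. Adds q25, q5.
Round 2: r3 [q5 ∧ q29 → q37]; r6 [q25 ∧ q19 → q30]. Adds q37, q30.
Round 3: r12 [q37 ∧ q24 → q22]. Adds q22.
Round 4: r5 [q22 → q4]. Adds q4.
Round 5: r2 [q4 ∧ q30 → q31]. Adds q31.
Fixed point reached. q2 is concluded only by r4; r4 needs q12 (never derived).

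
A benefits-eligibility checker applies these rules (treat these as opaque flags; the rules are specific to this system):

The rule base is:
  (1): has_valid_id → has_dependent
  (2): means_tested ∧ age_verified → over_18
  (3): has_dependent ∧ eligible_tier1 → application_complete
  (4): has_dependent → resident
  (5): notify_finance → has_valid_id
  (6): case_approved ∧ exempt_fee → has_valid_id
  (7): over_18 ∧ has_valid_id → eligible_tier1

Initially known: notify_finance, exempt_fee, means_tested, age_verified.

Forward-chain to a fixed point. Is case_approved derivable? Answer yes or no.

Round 1 — (2), (5), derive over_18, has_valid_id.
Round 2 — (1), (7), derive has_dependent, eligible_tier1.
Round 3 — (3), (4), derive application_complete, resident.
Fixed point reached. No rule has case_approved as a consequent, and it is not given.

no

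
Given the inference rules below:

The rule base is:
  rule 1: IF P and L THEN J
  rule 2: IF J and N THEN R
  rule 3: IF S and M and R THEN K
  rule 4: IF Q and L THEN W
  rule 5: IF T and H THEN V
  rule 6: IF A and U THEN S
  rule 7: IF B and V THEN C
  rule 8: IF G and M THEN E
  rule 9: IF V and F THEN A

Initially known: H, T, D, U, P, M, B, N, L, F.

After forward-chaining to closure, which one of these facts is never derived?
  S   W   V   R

W

Round 1 fires rule 1, rule 5, giving J, V.
Round 2 fires rule 2, rule 7, rule 9, giving R, C, A.
Round 3 fires rule 6, giving S.
Round 4 fires rule 3, giving K.
Derived: V (round 1), R (round 2), S (round 3). W never appears in any round.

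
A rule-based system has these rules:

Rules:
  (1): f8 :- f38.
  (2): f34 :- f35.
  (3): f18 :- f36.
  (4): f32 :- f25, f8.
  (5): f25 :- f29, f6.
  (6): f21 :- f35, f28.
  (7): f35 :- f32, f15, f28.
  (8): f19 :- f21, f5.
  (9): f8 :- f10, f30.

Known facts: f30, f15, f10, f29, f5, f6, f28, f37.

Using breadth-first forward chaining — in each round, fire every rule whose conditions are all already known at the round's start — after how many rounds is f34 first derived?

4

[1] (5) [f25 :- f29, f6.]; (9) [f8 :- f10, f30.]. ⇒ new: f25, f8.
[2] (4) [f32 :- f25, f8.]. ⇒ new: f32.
[3] (7) [f35 :- f32, f15, f28.]. ⇒ new: f35.
[4] (2) [f34 :- f35.]; (6) [f21 :- f35, f28.]. ⇒ new: f34, f21.
f34 first appears in round 4.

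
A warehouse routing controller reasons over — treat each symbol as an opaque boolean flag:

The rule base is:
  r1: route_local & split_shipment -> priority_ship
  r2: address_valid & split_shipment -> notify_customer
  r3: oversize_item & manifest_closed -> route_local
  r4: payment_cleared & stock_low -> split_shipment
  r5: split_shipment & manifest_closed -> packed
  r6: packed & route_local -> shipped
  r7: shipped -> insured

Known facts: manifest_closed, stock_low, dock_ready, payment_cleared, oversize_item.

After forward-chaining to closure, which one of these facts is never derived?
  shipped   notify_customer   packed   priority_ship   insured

[1] r3 [oversize_item & manifest_closed -> route_local]; r4 [payment_cleared & stock_low -> split_shipment]. ⇒ new: route_local, split_shipment.
[2] r1 [route_local & split_shipment -> priority_ship]; r5 [split_shipment & manifest_closed -> packed]. ⇒ new: priority_ship, packed.
[3] r6 [packed & route_local -> shipped]. ⇒ new: shipped.
[4] r7 [shipped -> insured]. ⇒ new: insured.
Derived: shipped (round 3), insured (round 4), packed (round 2), priority_ship (round 2). notify_customer never appears in any round.

notify_customer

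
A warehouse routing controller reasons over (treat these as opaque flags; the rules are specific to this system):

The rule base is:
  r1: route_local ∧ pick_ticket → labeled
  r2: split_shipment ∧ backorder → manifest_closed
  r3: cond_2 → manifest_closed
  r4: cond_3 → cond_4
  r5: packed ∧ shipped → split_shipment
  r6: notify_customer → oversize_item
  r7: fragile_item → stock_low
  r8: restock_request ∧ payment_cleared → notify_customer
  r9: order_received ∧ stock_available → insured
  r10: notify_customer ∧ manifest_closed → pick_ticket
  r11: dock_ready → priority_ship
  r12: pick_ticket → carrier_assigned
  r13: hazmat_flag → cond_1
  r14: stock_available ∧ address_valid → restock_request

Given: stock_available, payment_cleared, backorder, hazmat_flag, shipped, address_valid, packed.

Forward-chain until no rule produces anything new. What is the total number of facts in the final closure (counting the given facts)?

[1] r5 [packed ∧ shipped → split_shipment]; r13 [hazmat_flag → cond_1]; r14 [stock_available ∧ address_valid → restock_request]. ⇒ new: split_shipment, cond_1, restock_request.
[2] r2 [split_shipment ∧ backorder → manifest_closed]; r8 [restock_request ∧ payment_cleared → notify_customer]. ⇒ new: manifest_closed, notify_customer.
[3] r6 [notify_customer → oversize_item]; r10 [notify_customer ∧ manifest_closed → pick_ticket]. ⇒ new: oversize_item, pick_ticket.
[4] r12 [pick_ticket → carrier_assigned]. ⇒ new: carrier_assigned.
Closure: {address_valid, backorder, carrier_assigned, cond_1, hazmat_flag, manifest_closed, notify_customer, oversize_item, packed, payment_cleared, pick_ticket, restock_request, shipped, split_shipment, stock_available} — 15 facts.

15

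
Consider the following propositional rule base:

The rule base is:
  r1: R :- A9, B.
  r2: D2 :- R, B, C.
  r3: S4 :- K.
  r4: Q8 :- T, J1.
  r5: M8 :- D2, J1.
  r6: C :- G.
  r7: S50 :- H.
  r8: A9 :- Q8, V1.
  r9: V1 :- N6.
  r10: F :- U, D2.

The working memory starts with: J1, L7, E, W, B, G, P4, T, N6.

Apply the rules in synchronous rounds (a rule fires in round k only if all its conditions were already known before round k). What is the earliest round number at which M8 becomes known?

Round 1 — r4, r6, r9, derive Q8, C, V1.
Round 2 — r8, derive A9.
Round 3 — r1, derive R.
Round 4 — r2, derive D2.
Round 5 — r5, derive M8.
M8 first appears in round 5.

5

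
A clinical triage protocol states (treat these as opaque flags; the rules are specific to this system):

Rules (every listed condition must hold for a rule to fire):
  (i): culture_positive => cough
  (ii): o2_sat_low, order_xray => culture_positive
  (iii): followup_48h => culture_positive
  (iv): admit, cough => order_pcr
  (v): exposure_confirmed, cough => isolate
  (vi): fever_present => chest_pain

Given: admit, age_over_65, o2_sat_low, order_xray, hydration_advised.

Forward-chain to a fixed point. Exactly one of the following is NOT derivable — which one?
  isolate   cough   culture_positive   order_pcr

isolate

Round 1 — (ii), derive culture_positive.
Round 2 — (i), derive cough.
Round 3 — (iv), derive order_pcr.
Derived: culture_positive (round 1), cough (round 2), order_pcr (round 3). isolate never appears in any round.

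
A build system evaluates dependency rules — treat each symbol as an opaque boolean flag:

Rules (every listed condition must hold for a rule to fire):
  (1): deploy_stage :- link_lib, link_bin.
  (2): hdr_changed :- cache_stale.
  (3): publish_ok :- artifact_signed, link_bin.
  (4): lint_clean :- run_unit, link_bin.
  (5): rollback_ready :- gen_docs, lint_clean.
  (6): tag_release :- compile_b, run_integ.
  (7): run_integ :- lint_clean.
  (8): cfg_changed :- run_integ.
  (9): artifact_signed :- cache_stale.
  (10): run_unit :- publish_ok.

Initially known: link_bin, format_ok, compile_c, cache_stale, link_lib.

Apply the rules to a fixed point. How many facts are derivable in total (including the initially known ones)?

13

Round 1 fires (1), (2), (9), giving deploy_stage, hdr_changed, artifact_signed.
Round 2 fires (3), giving publish_ok.
Round 3 fires (10), giving run_unit.
Round 4 fires (4), giving lint_clean.
Round 5 fires (7), giving run_integ.
Round 6 fires (8), giving cfg_changed.
Closure: {artifact_signed, cache_stale, cfg_changed, compile_c, deploy_stage, format_ok, hdr_changed, link_bin, link_lib, lint_clean, publish_ok, run_integ, run_unit} — 13 facts.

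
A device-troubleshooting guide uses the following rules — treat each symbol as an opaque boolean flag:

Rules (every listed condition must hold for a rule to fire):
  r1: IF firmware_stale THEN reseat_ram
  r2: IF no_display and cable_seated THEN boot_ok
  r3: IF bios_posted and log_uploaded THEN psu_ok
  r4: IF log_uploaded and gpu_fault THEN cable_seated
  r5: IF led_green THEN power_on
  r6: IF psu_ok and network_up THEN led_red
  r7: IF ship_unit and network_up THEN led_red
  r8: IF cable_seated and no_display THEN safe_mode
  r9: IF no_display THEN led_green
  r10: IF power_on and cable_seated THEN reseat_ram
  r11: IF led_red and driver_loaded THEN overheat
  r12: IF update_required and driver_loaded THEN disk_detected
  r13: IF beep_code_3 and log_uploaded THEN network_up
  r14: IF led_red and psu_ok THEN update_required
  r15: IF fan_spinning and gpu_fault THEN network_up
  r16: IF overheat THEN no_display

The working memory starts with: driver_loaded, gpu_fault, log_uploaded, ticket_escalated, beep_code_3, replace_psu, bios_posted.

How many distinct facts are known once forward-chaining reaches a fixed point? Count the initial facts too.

[1] r3 [IF bios_posted and log_uploaded THEN psu_ok]; r4 [IF log_uploaded and gpu_fault THEN cable_seated]; r13 [IF beep_code_3 and log_uploaded THEN network_up]. ⇒ new: psu_ok, cable_seated, network_up.
[2] r6 [IF psu_ok and network_up THEN led_red]. ⇒ new: led_red.
[3] r11 [IF led_red and driver_loaded THEN overheat]; r14 [IF led_red and psu_ok THEN update_required]. ⇒ new: overheat, update_required.
[4] r12 [IF update_required and driver_loaded THEN disk_detected]; r16 [IF overheat THEN no_display]. ⇒ new: disk_detected, no_display.
[5] r2 [IF no_display and cable_seated THEN boot_ok]; r8 [IF cable_seated and no_display THEN safe_mode]; r9 [IF no_display THEN led_green]. ⇒ new: boot_ok, safe_mode, led_green.
[6] r5 [IF led_green THEN power_on]. ⇒ new: power_on.
[7] r10 [IF power_on and cable_seated THEN reseat_ram]. ⇒ new: reseat_ram.
Closure: {beep_code_3, bios_posted, boot_ok, cable_seated, disk_detected, driver_loaded, gpu_fault, led_green, led_red, log_uploaded, network_up, no_display, overheat, power_on, psu_ok, replace_psu, reseat_ram, safe_mode, ticket_escalated, update_required} — 20 facts.

20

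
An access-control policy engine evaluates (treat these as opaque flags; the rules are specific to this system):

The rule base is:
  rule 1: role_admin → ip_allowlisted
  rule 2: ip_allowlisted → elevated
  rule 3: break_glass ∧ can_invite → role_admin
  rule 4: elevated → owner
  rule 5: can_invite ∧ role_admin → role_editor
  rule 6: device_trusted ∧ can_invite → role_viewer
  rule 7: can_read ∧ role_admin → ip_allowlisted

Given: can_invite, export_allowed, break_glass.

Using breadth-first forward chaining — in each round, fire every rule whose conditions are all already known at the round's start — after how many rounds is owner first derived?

Round 1 fires rule 3, giving role_admin.
Round 2 fires rule 1, rule 5, giving ip_allowlisted, role_editor.
Round 3 fires rule 2, giving elevated.
Round 4 fires rule 4, giving owner.
owner first appears in round 4.

4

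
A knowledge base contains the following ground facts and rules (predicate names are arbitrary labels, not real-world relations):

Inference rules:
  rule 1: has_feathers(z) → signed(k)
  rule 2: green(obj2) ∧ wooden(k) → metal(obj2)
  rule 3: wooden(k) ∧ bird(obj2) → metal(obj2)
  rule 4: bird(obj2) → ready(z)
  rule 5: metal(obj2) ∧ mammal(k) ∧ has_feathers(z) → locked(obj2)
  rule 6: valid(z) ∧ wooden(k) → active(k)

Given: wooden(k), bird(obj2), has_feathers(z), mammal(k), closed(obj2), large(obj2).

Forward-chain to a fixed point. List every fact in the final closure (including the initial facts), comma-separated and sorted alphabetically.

Round 1 fires rule 1, rule 3, rule 4, giving signed(k), metal(obj2), ready(z).
Round 2 fires rule 5, giving locked(obj2).

bird(obj2), closed(obj2), has_feathers(z), large(obj2), locked(obj2), mammal(k), metal(obj2), ready(z), signed(k), wooden(k)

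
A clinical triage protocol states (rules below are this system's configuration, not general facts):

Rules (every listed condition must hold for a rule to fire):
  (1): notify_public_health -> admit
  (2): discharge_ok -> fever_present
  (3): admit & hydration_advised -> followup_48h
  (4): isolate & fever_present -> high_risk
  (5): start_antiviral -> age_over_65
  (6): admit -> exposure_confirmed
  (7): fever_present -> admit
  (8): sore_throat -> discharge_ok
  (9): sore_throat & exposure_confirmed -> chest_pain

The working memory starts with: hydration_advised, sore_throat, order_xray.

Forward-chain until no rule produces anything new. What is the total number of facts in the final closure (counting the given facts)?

Round 1 fires (8), giving discharge_ok.
Round 2 fires (2), giving fever_present.
Round 3 fires (7), giving admit.
Round 4 fires (3), (6), giving followup_48h, exposure_confirmed.
Round 5 fires (9), giving chest_pain.
Closure: {admit, chest_pain, discharge_ok, exposure_confirmed, fever_present, followup_48h, hydration_advised, order_xray, sore_throat} — 9 facts.

9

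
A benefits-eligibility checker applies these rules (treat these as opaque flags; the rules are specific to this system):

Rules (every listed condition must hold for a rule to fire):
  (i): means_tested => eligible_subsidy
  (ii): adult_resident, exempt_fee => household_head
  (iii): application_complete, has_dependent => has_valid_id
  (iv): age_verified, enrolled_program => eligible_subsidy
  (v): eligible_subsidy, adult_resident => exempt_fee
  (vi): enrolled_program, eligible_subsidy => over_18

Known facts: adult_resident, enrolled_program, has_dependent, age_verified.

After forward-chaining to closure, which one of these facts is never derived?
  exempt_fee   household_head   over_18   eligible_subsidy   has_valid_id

Round 1: (iv) [age_verified, enrolled_program => eligible_subsidy]. New: eligible_subsidy.
Round 2: (v) [eligible_subsidy, adult_resident => exempt_fee]; (vi) [enrolled_program, eligible_subsidy => over_18]. New: exempt_fee, over_18.
Round 3: (ii) [adult_resident, exempt_fee => household_head]. New: household_head.
Derived: eligible_subsidy (round 1), over_18 (round 2), exempt_fee (round 2), household_head (round 3). has_valid_id never appears in any round.

has_valid_id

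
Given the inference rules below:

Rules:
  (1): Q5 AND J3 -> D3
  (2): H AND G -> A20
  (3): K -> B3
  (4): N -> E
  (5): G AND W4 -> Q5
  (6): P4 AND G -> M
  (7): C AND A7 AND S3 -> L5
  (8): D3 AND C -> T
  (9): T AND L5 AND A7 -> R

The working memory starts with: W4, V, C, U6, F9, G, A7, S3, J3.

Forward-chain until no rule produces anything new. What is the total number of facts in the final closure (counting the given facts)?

14

Round 1 — (5), (7), derive Q5, L5.
Round 2 — (1), derive D3.
Round 3 — (8), derive T.
Round 4 — (9), derive R.
Closure: {A7, C, D3, F9, G, J3, L5, Q5, R, S3, T, U6, V, W4} — 14 facts.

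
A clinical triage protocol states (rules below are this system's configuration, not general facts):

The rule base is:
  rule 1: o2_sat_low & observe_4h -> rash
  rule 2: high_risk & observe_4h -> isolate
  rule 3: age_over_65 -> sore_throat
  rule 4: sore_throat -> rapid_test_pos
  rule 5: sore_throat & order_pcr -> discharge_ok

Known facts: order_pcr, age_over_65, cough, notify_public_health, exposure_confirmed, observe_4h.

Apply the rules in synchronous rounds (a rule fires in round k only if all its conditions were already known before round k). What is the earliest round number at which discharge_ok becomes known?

2

Round 1: rule 3 [age_over_65 -> sore_throat]. New: sore_throat.
Round 2: rule 4 [sore_throat -> rapid_test_pos]; rule 5 [sore_throat & order_pcr -> discharge_ok]. New: rapid_test_pos, discharge_ok.
discharge_ok first appears in round 2.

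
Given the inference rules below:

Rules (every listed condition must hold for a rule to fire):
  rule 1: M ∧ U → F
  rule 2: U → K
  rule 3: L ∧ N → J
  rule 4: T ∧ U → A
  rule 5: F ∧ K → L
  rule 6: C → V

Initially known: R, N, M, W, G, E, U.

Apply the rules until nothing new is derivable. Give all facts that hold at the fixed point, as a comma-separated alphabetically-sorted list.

E, F, G, J, K, L, M, N, R, U, W

Round 1 — rule 1, rule 2, derive F, K.
Round 2 — rule 5, derive L.
Round 3 — rule 3, derive J.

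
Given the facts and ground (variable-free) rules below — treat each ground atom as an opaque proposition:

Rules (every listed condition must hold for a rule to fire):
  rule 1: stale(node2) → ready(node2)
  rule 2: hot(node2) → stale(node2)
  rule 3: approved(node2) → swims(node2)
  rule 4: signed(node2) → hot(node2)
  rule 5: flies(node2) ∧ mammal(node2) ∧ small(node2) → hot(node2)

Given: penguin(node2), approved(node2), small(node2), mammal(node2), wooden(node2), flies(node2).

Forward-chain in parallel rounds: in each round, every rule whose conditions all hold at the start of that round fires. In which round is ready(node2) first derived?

[1] rule 3 [approved(node2) → swims(node2)]; rule 5 [flies(node2) ∧ mammal(node2) ∧ small(node2) → hot(node2)]. ⇒ new: swims(node2), hot(node2).
[2] rule 2 [hot(node2) → stale(node2)]. ⇒ new: stale(node2).
[3] rule 1 [stale(node2) → ready(node2)]. ⇒ new: ready(node2).
ready(node2) first appears in round 3.

3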